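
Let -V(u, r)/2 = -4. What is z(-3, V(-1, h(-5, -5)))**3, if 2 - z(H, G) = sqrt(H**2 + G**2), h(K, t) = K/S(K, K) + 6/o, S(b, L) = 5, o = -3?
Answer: (2 - sqrt(73))**3 ≈ -280.24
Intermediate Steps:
h(K, t) = -2 + K/5 (h(K, t) = K/5 + 6/(-3) = K*(1/5) + 6*(-1/3) = K/5 - 2 = -2 + K/5)
V(u, r) = 8 (V(u, r) = -2*(-4) = 8)
z(H, G) = 2 - sqrt(G**2 + H**2) (z(H, G) = 2 - sqrt(H**2 + G**2) = 2 - sqrt(G**2 + H**2))
z(-3, V(-1, h(-5, -5)))**3 = (2 - sqrt(8**2 + (-3)**2))**3 = (2 - sqrt(64 + 9))**3 = (2 - sqrt(73))**3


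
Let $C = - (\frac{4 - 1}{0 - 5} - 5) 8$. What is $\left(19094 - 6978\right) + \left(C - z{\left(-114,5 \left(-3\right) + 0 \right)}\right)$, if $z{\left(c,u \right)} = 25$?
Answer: $\frac{60679}{5} \approx 12136.0$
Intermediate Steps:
$C = \frac{224}{5}$ ($C = - (\frac{3}{-5} - 5) 8 = - (3 \left(- \frac{1}{5}\right) - 5) 8 = - (- \frac{3}{5} - 5) 8 = \left(-1\right) \left(- \frac{28}{5}\right) 8 = \frac{28}{5} \cdot 8 = \frac{224}{5} \approx 44.8$)
$\left(19094 - 6978\right) + \left(C - z{\left(-114,5 \left(-3\right) + 0 \right)}\right) = \left(19094 - 6978\right) + \left(\frac{224}{5} - 25\right) = 12116 + \left(\frac{224}{5} - 25\right) = 12116 + \frac{99}{5} = \frac{60679}{5}$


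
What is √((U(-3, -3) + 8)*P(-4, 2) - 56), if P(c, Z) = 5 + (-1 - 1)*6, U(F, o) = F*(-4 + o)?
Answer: I*√259 ≈ 16.093*I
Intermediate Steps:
P(c, Z) = -7 (P(c, Z) = 5 - 2*6 = 5 - 12 = -7)
√((U(-3, -3) + 8)*P(-4, 2) - 56) = √((-3*(-4 - 3) + 8)*(-7) - 56) = √((-3*(-7) + 8)*(-7) - 56) = √((21 + 8)*(-7) - 56) = √(29*(-7) - 56) = √(-203 - 56) = √(-259) = I*√259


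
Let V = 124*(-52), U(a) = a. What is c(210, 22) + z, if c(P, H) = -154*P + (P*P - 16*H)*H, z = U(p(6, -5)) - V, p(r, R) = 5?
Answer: 936569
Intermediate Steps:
V = -6448
z = 6453 (z = 5 - 1*(-6448) = 5 + 6448 = 6453)
c(P, H) = -154*P + H*(P**2 - 16*H) (c(P, H) = -154*P + (P**2 - 16*H)*H = -154*P + H*(P**2 - 16*H))
c(210, 22) + z = (-154*210 - 16*22**2 + 22*210**2) + 6453 = (-32340 - 16*484 + 22*44100) + 6453 = (-32340 - 7744 + 970200) + 6453 = 930116 + 6453 = 936569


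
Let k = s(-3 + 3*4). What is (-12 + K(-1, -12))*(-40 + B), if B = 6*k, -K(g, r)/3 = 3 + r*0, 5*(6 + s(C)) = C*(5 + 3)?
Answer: -1092/5 ≈ -218.40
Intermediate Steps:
s(C) = -6 + 8*C/5 (s(C) = -6 + (C*(5 + 3))/5 = -6 + (C*8)/5 = -6 + (8*C)/5 = -6 + 8*C/5)
k = 42/5 (k = -6 + 8*(-3 + 3*4)/5 = -6 + 8*(-3 + 12)/5 = -6 + (8/5)*9 = -6 + 72/5 = 42/5 ≈ 8.4000)
K(g, r) = -9 (K(g, r) = -3*(3 + r*0) = -3*(3 + 0) = -3*3 = -9)
B = 252/5 (B = 6*(42/5) = 252/5 ≈ 50.400)
(-12 + K(-1, -12))*(-40 + B) = (-12 - 9)*(-40 + 252/5) = -21*52/5 = -1092/5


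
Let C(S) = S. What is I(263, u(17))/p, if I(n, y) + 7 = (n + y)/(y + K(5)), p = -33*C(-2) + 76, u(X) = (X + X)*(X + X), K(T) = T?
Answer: -26/639 ≈ -0.040689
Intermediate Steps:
u(X) = 4*X² (u(X) = (2*X)*(2*X) = 4*X²)
p = 142 (p = -33*(-2) + 76 = 66 + 76 = 142)
I(n, y) = -7 + (n + y)/(5 + y) (I(n, y) = -7 + (n + y)/(y + 5) = -7 + (n + y)/(5 + y))
I(263, u(17))/p = ((-35 + 263 - 24*17²)/(5 + 4*17²))/142 = ((-35 + 263 - 24*289)/(5 + 4*289))*(1/142) = ((-35 + 263 - 6*1156)/(5 + 1156))*(1/142) = ((-35 + 263 - 6936)/1161)*(1/142) = ((1/1161)*(-6708))*(1/142) = -52/9*1/142 = -26/639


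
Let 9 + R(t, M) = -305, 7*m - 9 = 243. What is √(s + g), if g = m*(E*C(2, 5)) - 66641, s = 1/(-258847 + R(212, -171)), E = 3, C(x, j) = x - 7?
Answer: I*√92085166606038/37023 ≈ 259.19*I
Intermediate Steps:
m = 36 (m = 9/7 + (⅐)*243 = 9/7 + 243/7 = 36)
C(x, j) = -7 + x
R(t, M) = -314 (R(t, M) = -9 - 305 = -314)
s = -1/259161 (s = 1/(-258847 - 314) = 1/(-259161) = -1/259161 ≈ -3.8586e-6)
g = -67181 (g = 36*(3*(-7 + 2)) - 66641 = 36*(3*(-5)) - 66641 = 36*(-15) - 66641 = -540 - 66641 = -67181)
√(s + g) = √(-1/259161 - 67181) = √(-17410695142/259161) = I*√92085166606038/37023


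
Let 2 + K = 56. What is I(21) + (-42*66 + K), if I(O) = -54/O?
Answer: -19044/7 ≈ -2720.6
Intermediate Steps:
K = 54 (K = -2 + 56 = 54)
I(21) + (-42*66 + K) = -54/21 + (-42*66 + 54) = -54*1/21 + (-2772 + 54) = -18/7 - 2718 = -19044/7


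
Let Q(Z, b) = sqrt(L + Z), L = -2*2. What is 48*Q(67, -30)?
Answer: 144*sqrt(7) ≈ 380.99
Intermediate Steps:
L = -4
Q(Z, b) = sqrt(-4 + Z)
48*Q(67, -30) = 48*sqrt(-4 + 67) = 48*sqrt(63) = 48*(3*sqrt(7)) = 144*sqrt(7)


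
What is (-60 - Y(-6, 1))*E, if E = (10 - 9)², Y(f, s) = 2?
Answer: -62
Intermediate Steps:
E = 1 (E = 1² = 1)
(-60 - Y(-6, 1))*E = (-60 - 1*2)*1 = (-60 - 2)*1 = -62*1 = -62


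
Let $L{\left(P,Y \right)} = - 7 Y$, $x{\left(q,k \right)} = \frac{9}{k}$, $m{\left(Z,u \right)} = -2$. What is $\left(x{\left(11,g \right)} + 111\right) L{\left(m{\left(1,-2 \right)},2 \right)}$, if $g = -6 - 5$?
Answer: $- \frac{16968}{11} \approx -1542.5$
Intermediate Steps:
$g = -11$ ($g = -6 - 5 = -11$)
$\left(x{\left(11,g \right)} + 111\right) L{\left(m{\left(1,-2 \right)},2 \right)} = \left(\frac{9}{-11} + 111\right) \left(\left(-7\right) 2\right) = \left(9 \left(- \frac{1}{11}\right) + 111\right) \left(-14\right) = \left(- \frac{9}{11} + 111\right) \left(-14\right) = \frac{1212}{11} \left(-14\right) = - \frac{16968}{11}$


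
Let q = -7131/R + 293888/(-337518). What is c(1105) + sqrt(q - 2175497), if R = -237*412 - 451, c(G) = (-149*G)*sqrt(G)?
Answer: -164645*sqrt(1105) + 26*I*sqrt(97993455489994891834045)/5518138035 ≈ -5.4731e+6 + 1475.0*I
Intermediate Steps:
c(G) = -149*G**(3/2)
R = -98095 (R = -97644 - 451 = -98095)
q = -13211051251/16554414105 (q = -7131/(-98095) + 293888/(-337518) = -7131*(-1/98095) + 293888*(-1/337518) = 7131/98095 - 146944/168759 = -13211051251/16554414105 ≈ -0.79804)
c(1105) + sqrt(q - 2175497) = -164645*sqrt(1105) + sqrt(-13211051251/16554414105 - 2175497) = -164645*sqrt(1105) + sqrt(-36014091433236436/16554414105) = -164645*sqrt(1105) + 26*I*sqrt(97993455489994891834045)/5518138035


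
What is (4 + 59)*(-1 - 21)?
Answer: -1386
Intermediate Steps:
(4 + 59)*(-1 - 21) = 63*(-22) = -1386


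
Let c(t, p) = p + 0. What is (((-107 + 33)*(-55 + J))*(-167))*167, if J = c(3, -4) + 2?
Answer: -117635802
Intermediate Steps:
c(t, p) = p
J = -2 (J = -4 + 2 = -2)
(((-107 + 33)*(-55 + J))*(-167))*167 = (((-107 + 33)*(-55 - 2))*(-167))*167 = (-74*(-57)*(-167))*167 = (4218*(-167))*167 = -704406*167 = -117635802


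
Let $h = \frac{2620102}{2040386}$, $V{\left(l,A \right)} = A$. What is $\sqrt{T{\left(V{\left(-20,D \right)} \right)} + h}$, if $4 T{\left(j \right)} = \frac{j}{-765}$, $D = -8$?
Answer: $\frac{\sqrt{87083163450023405}}{260149215} \approx 1.1343$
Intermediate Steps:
$T{\left(j \right)} = - \frac{j}{3060}$ ($T{\left(j \right)} = \frac{j \frac{1}{-765}}{4} = \frac{j \left(- \frac{1}{765}\right)}{4} = \frac{\left(- \frac{1}{765}\right) j}{4} = - \frac{j}{3060}$)
$h = \frac{1310051}{1020193}$ ($h = 2620102 \cdot \frac{1}{2040386} = \frac{1310051}{1020193} \approx 1.2841$)
$\sqrt{T{\left(V{\left(-20,D \right)} \right)} + h} = \sqrt{\left(- \frac{1}{3060}\right) \left(-8\right) + \frac{1310051}{1020193}} = \sqrt{\frac{2}{765} + \frac{1310051}{1020193}} = \sqrt{\frac{1004229401}{780447645}} = \frac{\sqrt{87083163450023405}}{260149215}$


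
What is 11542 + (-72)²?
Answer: 16726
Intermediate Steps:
11542 + (-72)² = 11542 + 5184 = 16726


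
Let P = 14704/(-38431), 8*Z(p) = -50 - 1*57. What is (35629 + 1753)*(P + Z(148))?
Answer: -79058238559/153724 ≈ -5.1429e+5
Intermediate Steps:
Z(p) = -107/8 (Z(p) = (-50 - 1*57)/8 = (-50 - 57)/8 = (1/8)*(-107) = -107/8)
P = -14704/38431 (P = 14704*(-1/38431) = -14704/38431 ≈ -0.38261)
(35629 + 1753)*(P + Z(148)) = (35629 + 1753)*(-14704/38431 - 107/8) = 37382*(-4229749/307448) = -79058238559/153724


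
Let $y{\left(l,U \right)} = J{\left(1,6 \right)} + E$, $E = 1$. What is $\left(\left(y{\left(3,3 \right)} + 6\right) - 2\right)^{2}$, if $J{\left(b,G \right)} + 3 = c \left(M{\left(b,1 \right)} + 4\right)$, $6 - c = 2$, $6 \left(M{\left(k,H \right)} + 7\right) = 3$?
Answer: $64$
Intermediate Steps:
$M{\left(k,H \right)} = - \frac{13}{2}$ ($M{\left(k,H \right)} = -7 + \frac{1}{6} \cdot 3 = -7 + \frac{1}{2} = - \frac{13}{2}$)
$c = 4$ ($c = 6 - 2 = 4$)
$J{\left(b,G \right)} = -13$ ($J{\left(b,G \right)} = -3 + 4 \left(- \frac{13}{2} + 4\right) = -3 + 4 \left(- \frac{5}{2}\right) = -3 - 10 = -13$)
$y{\left(l,U \right)} = -12$ ($y{\left(l,U \right)} = -13 + 1 = -12$)
$\left(\left(y{\left(3,3 \right)} + 6\right) - 2\right)^{2} = \left(\left(-12 + 6\right) - 2\right)^{2} = \left(-6 - 2\right)^{2} = \left(-8\right)^{2} = 64$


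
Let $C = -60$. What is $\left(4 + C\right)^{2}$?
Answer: $3136$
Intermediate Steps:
$\left(4 + C\right)^{2} = \left(4 - 60\right)^{2} = \left(-56\right)^{2} = 3136$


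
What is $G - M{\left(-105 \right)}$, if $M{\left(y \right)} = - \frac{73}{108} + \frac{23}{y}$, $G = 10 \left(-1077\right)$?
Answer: $- \frac{40707217}{3780} \approx -10769.0$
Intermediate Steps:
$G = -10770$
$M{\left(y \right)} = - \frac{73}{108} + \frac{23}{y}$ ($M{\left(y \right)} = \left(-73\right) \frac{1}{108} + \frac{23}{y} = - \frac{73}{108} + \frac{23}{y}$)
$G - M{\left(-105 \right)} = -10770 - \left(- \frac{73}{108} + \frac{23}{-105}\right) = -10770 - \left(- \frac{73}{108} + 23 \left(- \frac{1}{105}\right)\right) = -10770 - \left(- \frac{73}{108} - \frac{23}{105}\right) = -10770 - - \frac{3383}{3780} = -10770 + \frac{3383}{3780} = - \frac{40707217}{3780}$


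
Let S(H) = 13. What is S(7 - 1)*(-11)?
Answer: -143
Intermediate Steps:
S(7 - 1)*(-11) = 13*(-11) = -143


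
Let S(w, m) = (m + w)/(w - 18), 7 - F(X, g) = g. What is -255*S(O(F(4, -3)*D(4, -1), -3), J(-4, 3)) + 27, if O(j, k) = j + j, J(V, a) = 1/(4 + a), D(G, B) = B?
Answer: -28263/266 ≈ -106.25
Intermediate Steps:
F(X, g) = 7 - g
O(j, k) = 2*j
S(w, m) = (m + w)/(-18 + w)
-255*S(O(F(4, -3)*D(4, -1), -3), J(-4, 3)) + 27 = -255*(1/(4 + 3) + 2*((7 - 1*(-3))*(-1)))/(-18 + 2*((7 - 1*(-3))*(-1))) + 27 = -255*(1/7 + 2*((7 + 3)*(-1)))/(-18 + 2*((7 + 3)*(-1))) + 27 = -255*(1/7 + 2*(10*(-1)))/(-18 + 2*(10*(-1))) + 27 = -255*(1/7 + 2*(-10))/(-18 + 2*(-10)) + 27 = -255*(1/7 - 20)/(-18 - 20) + 27 = -255*(-139)/((-38)*7) + 27 = -(-255)*(-139)/(38*7) + 27 = -255*139/266 + 27 = -35445/266 + 27 = -28263/266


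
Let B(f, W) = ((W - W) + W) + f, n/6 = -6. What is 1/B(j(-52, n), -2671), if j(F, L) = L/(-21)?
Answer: -7/18685 ≈ -0.00037463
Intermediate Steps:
n = -36 (n = 6*(-6) = -36)
j(F, L) = -L/21 (j(F, L) = L*(-1/21) = -L/21)
B(f, W) = W + f (B(f, W) = (0 + W) + f = W + f)
1/B(j(-52, n), -2671) = 1/(-2671 - 1/21*(-36)) = 1/(-2671 + 12/7) = 1/(-18685/7) = -7/18685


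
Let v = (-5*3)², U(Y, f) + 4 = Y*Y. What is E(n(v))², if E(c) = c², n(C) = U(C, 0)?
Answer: 6566332660331180881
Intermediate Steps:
U(Y, f) = -4 + Y² (U(Y, f) = -4 + Y*Y = -4 + Y²)
v = 225 (v = (-15)² = 225)
n(C) = -4 + C²
E(n(v))² = ((-4 + 225²)²)² = ((-4 + 50625)²)² = (50621²)² = 2562485641² = 6566332660331180881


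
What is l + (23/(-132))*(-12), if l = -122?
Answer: -1319/11 ≈ -119.91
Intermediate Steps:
l + (23/(-132))*(-12) = -122 + (23/(-132))*(-12) = -122 + (23*(-1/132))*(-12) = -122 - 23/132*(-12) = -122 + 23/11 = -1319/11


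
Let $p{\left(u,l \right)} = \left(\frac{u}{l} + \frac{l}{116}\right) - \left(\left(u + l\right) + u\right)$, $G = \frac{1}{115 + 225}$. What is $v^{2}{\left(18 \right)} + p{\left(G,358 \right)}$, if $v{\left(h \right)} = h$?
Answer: $- \frac{21828543}{705976} \approx -30.92$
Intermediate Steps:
$G = \frac{1}{340} \approx 0.0029412$
$p{\left(u,l \right)} = - 2 u - \frac{115 l}{116} + \frac{u}{l}$ ($p{\left(u,l \right)} = \left(\frac{u}{l} + l \frac{1}{116}\right) - \left(\left(l + u\right) + u\right) = \left(\frac{u}{l} + \frac{l}{116}\right) - \left(l + 2 u\right) = \left(\frac{l}{116} + \frac{u}{l}\right) - \left(l + 2 u\right) = - 2 u - \frac{115 l}{116} + \frac{u}{l}$)
$v^{2}{\left(18 \right)} + p{\left(G,358 \right)} = 18^{2} - \left(\frac{874877}{2465} - \frac{1}{121720}\right) = 324 - \frac{250564767}{705976} = - \frac{21828543}{705976}$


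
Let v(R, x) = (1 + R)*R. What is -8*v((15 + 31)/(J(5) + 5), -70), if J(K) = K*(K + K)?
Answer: -37168/3025 ≈ -12.287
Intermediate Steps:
J(K) = 2*K² (J(K) = K*(2*K) = 2*K²)
v(R, x) = R*(1 + R)
-8*v((15 + 31)/(J(5) + 5), -70) = -8*(15 + 31)/(2*5² + 5)*(1 + (15 + 31)/(2*5² + 5)) = -8*46/(2*25 + 5)*(1 + 46/(2*25 + 5)) = -8*46/(50 + 5)*(1 + 46/(50 + 5)) = -8*46/55*(1 + 46/55) = -8*46*(1/55)*(1 + 46*(1/55)) = -368*(1 + 46/55)/55 = -368*101/(55*55) = -8*4646/3025 = -37168/3025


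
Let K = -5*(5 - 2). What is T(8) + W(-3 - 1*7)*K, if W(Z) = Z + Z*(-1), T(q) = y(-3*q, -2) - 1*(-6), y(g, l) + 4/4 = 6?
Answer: 11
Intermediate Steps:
y(g, l) = 5 (y(g, l) = -1 + 6 = 5)
T(q) = 11 (T(q) = 5 - 1*(-6) = 5 + 6 = 11)
K = -15 (K = -5*3 = -15)
W(Z) = 0 (W(Z) = Z - Z = 0)
T(8) + W(-3 - 1*7)*K = 11 + 0*(-15) = 11 + 0 = 11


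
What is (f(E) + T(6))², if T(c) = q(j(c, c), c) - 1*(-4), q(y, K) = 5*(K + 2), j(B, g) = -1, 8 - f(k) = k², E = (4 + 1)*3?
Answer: 29929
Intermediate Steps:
E = 15 (E = 5*3 = 15)
f(k) = 8 - k²
q(y, K) = 10 + 5*K (q(y, K) = 5*(2 + K) = 10 + 5*K)
T(c) = 14 + 5*c (T(c) = (10 + 5*c) - 1*(-4) = (10 + 5*c) + 4 = 14 + 5*c)
(f(E) + T(6))² = ((8 - 1*15²) + (14 + 5*6))² = ((8 - 1*225) + (14 + 30))² = ((8 - 225) + 44)² = (-217 + 44)² = (-173)² = 29929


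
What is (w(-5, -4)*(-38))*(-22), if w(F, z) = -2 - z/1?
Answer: 1672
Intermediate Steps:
w(F, z) = -2 - z
(w(-5, -4)*(-38))*(-22) = ((-2 - 1*(-4))*(-38))*(-22) = ((-2 + 4)*(-38))*(-22) = (2*(-38))*(-22) = -76*(-22) = 1672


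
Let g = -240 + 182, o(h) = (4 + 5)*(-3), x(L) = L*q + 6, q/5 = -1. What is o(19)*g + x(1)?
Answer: 1567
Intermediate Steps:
q = -5 (q = 5*(-1) = -5)
x(L) = 6 - 5*L (x(L) = L*(-5) + 6 = -5*L + 6 = 6 - 5*L)
o(h) = -27 (o(h) = 9*(-3) = -27)
g = -58
o(19)*g + x(1) = -27*(-58) + (6 - 5*1) = 1566 + (6 - 5) = 1566 + 1 = 1567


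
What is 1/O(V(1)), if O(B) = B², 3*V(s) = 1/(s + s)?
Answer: 36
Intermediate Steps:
V(s) = 1/(6*s) (V(s) = 1/(3*(s + s)) = 1/(3*((2*s))) = (1/(2*s))/3 = 1/(6*s))
1/O(V(1)) = 1/(((⅙)/1)²) = 1/(((⅙)*1)²) = 1/((⅙)²) = 1/(1/36) = 36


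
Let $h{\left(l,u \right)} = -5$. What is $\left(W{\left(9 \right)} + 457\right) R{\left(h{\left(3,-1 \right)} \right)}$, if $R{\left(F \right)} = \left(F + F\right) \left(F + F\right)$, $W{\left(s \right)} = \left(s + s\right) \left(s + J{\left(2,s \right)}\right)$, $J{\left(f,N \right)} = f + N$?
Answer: $81700$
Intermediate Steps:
$J{\left(f,N \right)} = N + f$
$W{\left(s \right)} = 2 s \left(2 + 2 s\right)$ ($W{\left(s \right)} = \left(s + s\right) \left(s + \left(s + 2\right)\right) = 2 s \left(s + \left(2 + s\right)\right) = 2 s \left(2 + 2 s\right)$)
$R{\left(F \right)} = 4 F^{2}$ ($R{\left(F \right)} = 2 F 2 F = 4 F^{2}$)
$\left(W{\left(9 \right)} + 457\right) R{\left(h{\left(3,-1 \right)} \right)} = \left(4 \cdot 9 \left(1 + 9\right) + 457\right) 4 \left(-5\right)^{2} = \left(4 \cdot 9 \cdot 10 + 457\right) 4 \cdot 25 = \left(360 + 457\right) 100 = 817 \cdot 100 = 81700$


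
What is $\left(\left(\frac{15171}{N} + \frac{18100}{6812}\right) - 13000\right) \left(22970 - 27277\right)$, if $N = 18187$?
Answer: $\frac{133362564435068}{2382497} \approx 5.5976 \cdot 10^{7}$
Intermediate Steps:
$\left(\left(\frac{15171}{N} + \frac{18100}{6812}\right) - 13000\right) \left(22970 - 27277\right) = \left(\left(\frac{15171}{18187} + \frac{18100}{6812}\right) - 13000\right) \left(22970 - 27277\right) = \left(\left(15171 \cdot \frac{1}{18187} + 18100 \cdot \frac{1}{6812}\right) - 13000\right) \left(-4307\right) = \left(\left(\frac{1167}{1399} + \frac{4525}{1703}\right) - 13000\right) \left(-4307\right) = \left(\frac{8317876}{2382497} - 13000\right) \left(-4307\right) = \left(- \frac{30964143124}{2382497}\right) \left(-4307\right) = \frac{133362564435068}{2382497}$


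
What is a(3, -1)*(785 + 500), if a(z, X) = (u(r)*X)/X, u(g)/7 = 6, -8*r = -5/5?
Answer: 53970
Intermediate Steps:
r = 1/8 (r = -(-5)/(8*5) = -1/8*(-1) = 1/8 ≈ 0.12500)
u(g) = 42 (u(g) = 7*6 = 42)
a(z, X) = 42 (a(z, X) = (42*X)/X = 42)
a(3, -1)*(785 + 500) = 42*(785 + 500) = 42*1285 = 53970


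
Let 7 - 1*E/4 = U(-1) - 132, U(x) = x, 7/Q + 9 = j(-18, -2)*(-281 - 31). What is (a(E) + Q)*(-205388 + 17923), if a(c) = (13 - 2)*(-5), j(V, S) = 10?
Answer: 4609014490/447 ≈ 1.0311e+7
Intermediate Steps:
Q = -1/447 (Q = 7/(-9 + 10*(-281 - 31)) = 7/(-9 + 10*(-312)) = 7/(-9 - 3120) = 7/(-3129) = 7*(-1/3129) = -1/447 ≈ -0.0022371)
E = 560 (E = 28 - 4*(-1 - 132) = 28 - 4*(-133) = 28 + 532 = 560)
a(c) = -55 (a(c) = 11*(-5) = -55)
(a(E) + Q)*(-205388 + 17923) = (-55 - 1/447)*(-205388 + 17923) = -24586/447*(-187465) = 4609014490/447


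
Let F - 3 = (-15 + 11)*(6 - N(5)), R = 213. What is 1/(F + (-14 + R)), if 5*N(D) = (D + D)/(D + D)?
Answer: 5/894 ≈ 0.0055928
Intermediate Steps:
N(D) = ⅕ (N(D) = ((D + D)/(D + D))/5 = ((2*D)/((2*D)))/5 = ((2*D)*(1/(2*D)))/5 = (⅕)*1 = ⅕)
F = -101/5 (F = 3 + (-15 + 11)*(6 - 1*⅕) = 3 - 4*(6 - ⅕) = 3 - 4*29/5 = 3 - 116/5 = -101/5 ≈ -20.200)
1/(F + (-14 + R)) = 1/(-101/5 + (-14 + 213)) = 1/(-101/5 + 199) = 1/(894/5) = 5/894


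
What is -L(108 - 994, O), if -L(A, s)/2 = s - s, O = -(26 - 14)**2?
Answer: 0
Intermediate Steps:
O = -144 (O = -1*12**2 = -1*144 = -144)
L(A, s) = 0 (L(A, s) = -2*(s - s) = -2*0 = 0)
-L(108 - 994, O) = -1*0 = 0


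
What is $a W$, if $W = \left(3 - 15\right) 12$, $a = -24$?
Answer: $3456$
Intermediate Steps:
$W = -144$ ($W = \left(-12\right) 12 = -144$)
$a W = \left(-24\right) \left(-144\right) = 3456$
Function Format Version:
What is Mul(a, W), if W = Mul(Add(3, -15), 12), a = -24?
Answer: 3456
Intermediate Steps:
W = -144 (W = Mul(-12, 12) = -144)
Mul(a, W) = Mul(-24, -144) = 3456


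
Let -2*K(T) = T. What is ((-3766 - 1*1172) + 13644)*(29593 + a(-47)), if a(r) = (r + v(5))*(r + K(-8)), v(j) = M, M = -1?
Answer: 275605842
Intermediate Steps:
v(j) = -1
K(T) = -T/2
a(r) = (-1 + r)*(4 + r) (a(r) = (r - 1)*(r - 1/2*(-8)) = (-1 + r)*(r + 4) = (-1 + r)*(4 + r))
((-3766 - 1*1172) + 13644)*(29593 + a(-47)) = ((-3766 - 1*1172) + 13644)*(29593 + (-4 + (-47)**2 + 3*(-47))) = ((-3766 - 1172) + 13644)*(29593 + (-4 + 2209 - 141)) = (-4938 + 13644)*(29593 + 2064) = 8706*31657 = 275605842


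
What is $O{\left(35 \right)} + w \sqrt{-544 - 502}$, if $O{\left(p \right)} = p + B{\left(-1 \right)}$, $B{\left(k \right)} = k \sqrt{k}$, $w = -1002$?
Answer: $35 - i - 1002 i \sqrt{1046} \approx 35.0 - 32408.0 i$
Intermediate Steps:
$B{\left(k \right)} = k^{\frac{3}{2}}$
$O{\left(p \right)} = p - i$ ($O{\left(p \right)} = p + \left(-1\right)^{\frac{3}{2}} = p - i$)
$O{\left(35 \right)} + w \sqrt{-544 - 502} = \left(35 - i\right) - 1002 \sqrt{-544 - 502} = \left(35 - i\right) - 1002 \sqrt{-1046} = \left(35 - i\right) - 1002 i \sqrt{1046} = 35 - i - 1002 i \sqrt{1046}$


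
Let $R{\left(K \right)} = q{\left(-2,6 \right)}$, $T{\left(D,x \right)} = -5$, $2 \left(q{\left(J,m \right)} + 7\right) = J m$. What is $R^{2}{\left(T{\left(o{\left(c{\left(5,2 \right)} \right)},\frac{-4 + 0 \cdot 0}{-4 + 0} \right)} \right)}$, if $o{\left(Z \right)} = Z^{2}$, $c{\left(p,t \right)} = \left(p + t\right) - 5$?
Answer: $169$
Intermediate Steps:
$q{\left(J,m \right)} = -7 + \frac{J m}{2}$
$c{\left(p,t \right)} = -5 + p + t$
$R{\left(K \right)} = -13$ ($R{\left(K \right)} = -7 + \frac{1}{2} \left(-2\right) 6 = -7 - 6 = -13$)
$R^{2}{\left(T{\left(o{\left(c{\left(5,2 \right)} \right)},\frac{-4 + 0 \cdot 0}{-4 + 0} \right)} \right)} = \left(-13\right)^{2} = 169$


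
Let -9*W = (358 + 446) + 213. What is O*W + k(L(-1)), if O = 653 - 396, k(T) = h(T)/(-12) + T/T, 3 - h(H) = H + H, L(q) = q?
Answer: -348485/12 ≈ -29040.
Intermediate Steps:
h(H) = 3 - 2*H (h(H) = 3 - (H + H) = 3 - 2*H)
k(T) = 3/4 + T/6 (k(T) = (3 - 2*T)/(-12) + T/T = (3 - 2*T)*(-1/12) + 1 = (-1/4 + T/6) + 1 = 3/4 + T/6)
W = -113 (W = -((358 + 446) + 213)/9 = -(804 + 213)/9 = -1/9*1017 = -113)
O = 257
O*W + k(L(-1)) = 257*(-113) + (3/4 + (1/6)*(-1)) = -29041 + (3/4 - 1/6) = -29041 + 7/12 = -348485/12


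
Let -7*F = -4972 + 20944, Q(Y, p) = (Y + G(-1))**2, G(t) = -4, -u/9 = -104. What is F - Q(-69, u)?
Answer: -53275/7 ≈ -7610.7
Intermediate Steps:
u = 936 (u = -9*(-104) = 936)
Q(Y, p) = (-4 + Y)**2 (Q(Y, p) = (Y - 4)**2 = (-4 + Y)**2)
F = -15972/7 (F = -(-4972 + 20944)/7 = -1/7*15972 = -15972/7 ≈ -2281.7)
F - Q(-69, u) = -15972/7 - (-4 - 69)**2 = -15972/7 - 1*(-73)**2 = -15972/7 - 1*5329 = -15972/7 - 5329 = -53275/7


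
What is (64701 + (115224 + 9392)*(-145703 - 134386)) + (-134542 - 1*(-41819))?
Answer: -34903598846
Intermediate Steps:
(64701 + (115224 + 9392)*(-145703 - 134386)) + (-134542 - 1*(-41819)) = (64701 + 124616*(-280089)) + (-134542 + 41819) = (64701 - 34903570824) - 92723 = -34903506123 - 92723 = -34903598846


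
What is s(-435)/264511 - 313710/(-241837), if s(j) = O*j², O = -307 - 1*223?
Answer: -24170671606440/63968546707 ≈ -377.85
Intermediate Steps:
O = -530 (O = -307 - 223 = -530)
s(j) = -530*j²
s(-435)/264511 - 313710/(-241837) = -530*(-435)²/264511 - 313710/(-241837) = -530*189225*(1/264511) - 313710*(-1/241837) = -100289250*1/264511 + 313710/241837 = -100289250/264511 + 313710/241837 = -24170671606440/63968546707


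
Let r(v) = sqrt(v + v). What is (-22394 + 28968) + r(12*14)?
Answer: 6574 + 4*sqrt(21) ≈ 6592.3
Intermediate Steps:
r(v) = sqrt(2)*sqrt(v) (r(v) = sqrt(2*v) = sqrt(2)*sqrt(v))
(-22394 + 28968) + r(12*14) = (-22394 + 28968) + sqrt(2)*sqrt(12*14) = 6574 + sqrt(2)*sqrt(168) = 6574 + sqrt(2)*(2*sqrt(42)) = 6574 + 4*sqrt(21)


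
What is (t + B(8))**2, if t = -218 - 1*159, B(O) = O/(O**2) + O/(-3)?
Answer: 82973881/576 ≈ 1.4405e+5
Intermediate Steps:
B(O) = 1/O - O/3 (B(O) = O/O**2 + O*(-1/3) = 1/O - O/3)
t = -377 (t = -218 - 159 = -377)
(t + B(8))**2 = (-377 + (1/8 - 1/3*8))**2 = (-377 + (1/8 - 8/3))**2 = (-377 - 61/24)**2 = (-9109/24)**2 = 82973881/576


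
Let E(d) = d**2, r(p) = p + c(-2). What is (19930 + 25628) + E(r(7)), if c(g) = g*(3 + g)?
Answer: 45583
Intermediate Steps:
r(p) = -2 + p (r(p) = p - 2*(3 - 2) = p - 2*1 = p - 2 = -2 + p)
(19930 + 25628) + E(r(7)) = (19930 + 25628) + (-2 + 7)**2 = 45558 + 5**2 = 45558 + 25 = 45583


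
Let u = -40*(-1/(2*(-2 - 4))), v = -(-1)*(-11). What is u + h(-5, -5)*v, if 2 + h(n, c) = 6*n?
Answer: 1046/3 ≈ 348.67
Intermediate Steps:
h(n, c) = -2 + 6*n
v = -11 (v = -1*11 = -11)
u = -10/3 (u = -40/((-2*(-6))) = -40/12 = -40*1/12 = -10/3 ≈ -3.3333)
u + h(-5, -5)*v = -10/3 + (-2 + 6*(-5))*(-11) = -10/3 + (-2 - 30)*(-11) = -10/3 - 32*(-11) = -10/3 + 352 = 1046/3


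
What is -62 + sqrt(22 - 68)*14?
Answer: -62 + 14*I*sqrt(46) ≈ -62.0 + 94.953*I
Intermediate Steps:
-62 + sqrt(22 - 68)*14 = -62 + sqrt(-46)*14 = -62 + (I*sqrt(46))*14 = -62 + 14*I*sqrt(46)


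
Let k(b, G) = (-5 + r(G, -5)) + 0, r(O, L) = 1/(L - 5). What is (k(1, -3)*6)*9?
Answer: -1377/5 ≈ -275.40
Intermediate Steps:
r(O, L) = 1/(-5 + L)
k(b, G) = -51/10 (k(b, G) = (-5 + 1/(-5 - 5)) + 0 = (-5 + 1/(-10)) + 0 = (-5 - ⅒) + 0 = -51/10 + 0 = -51/10)
(k(1, -3)*6)*9 = -51/10*6*9 = -153/5*9 = -1377/5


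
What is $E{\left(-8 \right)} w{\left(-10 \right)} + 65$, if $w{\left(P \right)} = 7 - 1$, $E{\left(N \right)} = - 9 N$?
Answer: $497$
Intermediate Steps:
$w{\left(P \right)} = 6$ ($w{\left(P \right)} = 7 - 1 = 6$)
$E{\left(-8 \right)} w{\left(-10 \right)} + 65 = \left(-9\right) \left(-8\right) 6 + 65 = 72 \cdot 6 + 65 = 432 + 65 = 497$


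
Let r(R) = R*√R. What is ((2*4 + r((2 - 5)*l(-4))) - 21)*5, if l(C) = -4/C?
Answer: -65 - 15*I*√3 ≈ -65.0 - 25.981*I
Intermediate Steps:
r(R) = R^(3/2)
((2*4 + r((2 - 5)*l(-4))) - 21)*5 = ((2*4 + ((2 - 5)*(-4/(-4)))^(3/2)) - 21)*5 = ((8 + (-(-12)*(-1)/4)^(3/2)) - 21)*5 = ((8 + (-3*1)^(3/2)) - 21)*5 = ((8 + (-3)^(3/2)) - 21)*5 = ((8 - 3*I*√3) - 21)*5 = (-13 - 3*I*√3)*5 = -65 - 15*I*√3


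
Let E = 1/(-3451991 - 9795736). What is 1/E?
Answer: -13247727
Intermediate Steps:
E = -1/13247727 (E = 1/(-13247727) = -1/13247727 ≈ -7.5485e-8)
1/E = 1/(-1/13247727) = -13247727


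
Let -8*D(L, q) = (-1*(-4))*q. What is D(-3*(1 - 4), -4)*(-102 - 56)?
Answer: -316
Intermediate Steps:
D(L, q) = -q/2 (D(L, q) = -(-1*(-4))*q/8 = -q/2)
D(-3*(1 - 4), -4)*(-102 - 56) = (-1/2*(-4))*(-102 - 56) = 2*(-158) = -316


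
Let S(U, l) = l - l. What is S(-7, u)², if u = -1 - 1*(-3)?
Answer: 0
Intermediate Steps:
u = 2 (u = -1 + 3 = 2)
S(U, l) = 0
S(-7, u)² = 0² = 0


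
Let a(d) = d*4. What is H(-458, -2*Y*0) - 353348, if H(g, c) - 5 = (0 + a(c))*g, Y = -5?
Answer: -353343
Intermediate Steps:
a(d) = 4*d
H(g, c) = 5 + 4*c*g (H(g, c) = 5 + (0 + 4*c)*g = 5 + (4*c)*g = 5 + 4*c*g)
H(-458, -2*Y*0) - 353348 = (5 + 4*(-2*(-5)*0)*(-458)) - 353348 = (5 + 4*(10*0)*(-458)) - 353348 = (5 + 4*0*(-458)) - 353348 = (5 + 0) - 353348 = 5 - 353348 = -353343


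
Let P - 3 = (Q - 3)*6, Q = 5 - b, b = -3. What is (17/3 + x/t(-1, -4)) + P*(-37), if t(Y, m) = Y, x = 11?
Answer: -3679/3 ≈ -1226.3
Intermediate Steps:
Q = 8 (Q = 5 - 1*(-3) = 5 + 3 = 8)
P = 33 (P = 3 + (8 - 3)*6 = 3 + 5*6 = 3 + 30 = 33)
(17/3 + x/t(-1, -4)) + P*(-37) = (17/3 + 11/(-1)) + 33*(-37) = (17*(⅓) + 11*(-1)) - 1221 = (17/3 - 11) - 1221 = -16/3 - 1221 = -3679/3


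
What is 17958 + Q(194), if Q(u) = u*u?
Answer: 55594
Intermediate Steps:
Q(u) = u²
17958 + Q(194) = 17958 + 194² = 17958 + 37636 = 55594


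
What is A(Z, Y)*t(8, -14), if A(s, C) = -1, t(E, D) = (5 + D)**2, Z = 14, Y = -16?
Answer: -81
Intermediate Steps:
A(Z, Y)*t(8, -14) = -(5 - 14)**2 = -1*(-9)**2 = -1*81 = -81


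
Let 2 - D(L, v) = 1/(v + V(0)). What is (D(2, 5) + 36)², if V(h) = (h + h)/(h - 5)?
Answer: 35721/25 ≈ 1428.8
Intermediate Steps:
V(h) = 2*h/(-5 + h) (V(h) = (2*h)/(-5 + h) = 2*h/(-5 + h))
D(L, v) = 2 - 1/v (D(L, v) = 2 - 1/(v + 2*0/(-5 + 0)) = 2 - 1/(v + 2*0/(-5)) = 2 - 1/(v + 2*0*(-⅕)) = 2 - 1/(v + 0) = 2 - 1/v)
(D(2, 5) + 36)² = ((2 - 1/5) + 36)² = ((2 - 1*⅕) + 36)² = ((2 - ⅕) + 36)² = (9/5 + 36)² = (189/5)² = 35721/25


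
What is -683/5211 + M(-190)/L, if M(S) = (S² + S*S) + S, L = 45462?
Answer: 57365594/39483747 ≈ 1.4529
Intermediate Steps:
M(S) = S + 2*S² (M(S) = (S² + S²) + S = 2*S² + S = S + 2*S²)
-683/5211 + M(-190)/L = -683/5211 - 190*(1 + 2*(-190))/45462 = -683*1/5211 - 190*(1 - 380)*(1/45462) = -683/5211 - 190*(-379)*(1/45462) = -683/5211 + 72010*(1/45462) = -683/5211 + 36005/22731 = 57365594/39483747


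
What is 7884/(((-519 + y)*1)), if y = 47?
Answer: -1971/118 ≈ -16.703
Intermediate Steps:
7884/(((-519 + y)*1)) = 7884/(((-519 + 47)*1)) = 7884/((-472*1)) = 7884/(-472) = 7884*(-1/472) = -1971/118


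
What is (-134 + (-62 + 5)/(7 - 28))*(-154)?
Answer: 20218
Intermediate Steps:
(-134 + (-62 + 5)/(7 - 28))*(-154) = (-134 - 57/(-21))*(-154) = (-134 - 57*(-1/21))*(-154) = (-134 + 19/7)*(-154) = -919/7*(-154) = 20218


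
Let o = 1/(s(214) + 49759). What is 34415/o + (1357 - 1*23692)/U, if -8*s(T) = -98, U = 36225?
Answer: 16546397308169/9660 ≈ 1.7129e+9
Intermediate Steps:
s(T) = 49/4 (s(T) = -⅛*(-98) = 49/4)
o = 4/199085 (o = 1/(49/4 + 49759) = 1/(199085/4) = 4/199085 ≈ 2.0092e-5)
34415/o + (1357 - 1*23692)/U = 34415/(4/199085) + (1357 - 1*23692)/36225 = 34415*(199085/4) + (1357 - 23692)*(1/36225) = 6851510275/4 - 22335*1/36225 = 6851510275/4 - 1489/2415 = 16546397308169/9660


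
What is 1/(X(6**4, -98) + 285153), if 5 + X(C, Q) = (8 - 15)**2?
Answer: 1/285197 ≈ 3.5063e-6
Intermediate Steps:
X(C, Q) = 44 (X(C, Q) = -5 + (8 - 15)**2 = -5 + (-7)**2 = -5 + 49 = 44)
1/(X(6**4, -98) + 285153) = 1/(44 + 285153) = 1/285197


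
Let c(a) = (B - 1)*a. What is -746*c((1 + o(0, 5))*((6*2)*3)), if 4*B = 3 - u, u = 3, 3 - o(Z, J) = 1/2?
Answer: 93996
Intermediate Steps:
o(Z, J) = 5/2 (o(Z, J) = 3 - 1/2 = 5/2)
B = 0 (B = (3 - 1*3)/4 = (3 - 3)/4 = (1/4)*0 = 0)
c(a) = -a (c(a) = (0 - 1)*a = -a)
-746*c((1 + o(0, 5))*((6*2)*3)) = -(-746)*(1 + 5/2)*((6*2)*3) = -(-746)*7*(12*3)/2 = -(-746)*(7/2)*36 = -(-746)*126 = -746*(-126) = 93996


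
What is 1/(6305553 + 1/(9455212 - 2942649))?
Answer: 6512563/41065311162340 ≈ 1.5859e-7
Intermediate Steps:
1/(6305553 + 1/(9455212 - 2942649)) = 1/(6305553 + 1/6512563) = 1/(41065311162340/6512563) = 6512563/41065311162340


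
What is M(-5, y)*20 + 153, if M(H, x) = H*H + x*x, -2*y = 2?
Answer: 673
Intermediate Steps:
y = -1 (y = -½*2 = -1)
M(H, x) = H² + x²
M(-5, y)*20 + 153 = ((-5)² + (-1)²)*20 + 153 = (25 + 1)*20 + 153 = 26*20 + 153 = 520 + 153 = 673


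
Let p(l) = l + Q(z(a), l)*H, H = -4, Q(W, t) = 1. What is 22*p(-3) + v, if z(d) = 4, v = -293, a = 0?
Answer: -447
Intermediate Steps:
p(l) = -4 + l (p(l) = l + 1*(-4) = l - 4 = -4 + l)
22*p(-3) + v = 22*(-4 - 3) - 293 = 22*(-7) - 293 = -154 - 293 = -447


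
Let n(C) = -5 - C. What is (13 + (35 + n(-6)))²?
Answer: 2401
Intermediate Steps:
(13 + (35 + n(-6)))² = (13 + (35 + (-5 - 1*(-6))))² = (13 + (35 + (-5 + 6)))² = (13 + (35 + 1))² = (13 + 36)² = 49² = 2401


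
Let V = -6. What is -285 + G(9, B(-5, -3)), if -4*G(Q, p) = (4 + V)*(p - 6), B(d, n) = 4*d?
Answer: -298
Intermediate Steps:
G(Q, p) = -3 + p/2 (G(Q, p) = -(4 - 6)*(p - 6)/4 = -(-1)*(-6 + p)/2 = -(12 - 2*p)/4 = -3 + p/2)
-285 + G(9, B(-5, -3)) = -285 + (-3 + (4*(-5))/2) = -285 + (-3 + (1/2)*(-20)) = -285 + (-3 - 10) = -285 - 13 = -298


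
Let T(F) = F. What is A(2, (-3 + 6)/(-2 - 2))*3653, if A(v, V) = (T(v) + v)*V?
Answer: -10959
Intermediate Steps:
A(v, V) = 2*V*v (A(v, V) = (v + v)*V = (2*v)*V = 2*V*v)
A(2, (-3 + 6)/(-2 - 2))*3653 = (2*((-3 + 6)/(-2 - 2))*2)*3653 = (2*(3/(-4))*2)*3653 = (2*(3*(-¼))*2)*3653 = (2*(-¾)*2)*3653 = -3*3653 = -10959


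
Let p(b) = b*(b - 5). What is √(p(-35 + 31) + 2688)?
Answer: 2*√681 ≈ 52.192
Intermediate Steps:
p(b) = b*(-5 + b)
√(p(-35 + 31) + 2688) = √((-35 + 31)*(-5 + (-35 + 31)) + 2688) = √(-4*(-5 - 4) + 2688) = √(-4*(-9) + 2688) = √(36 + 2688) = √2724 = 2*√681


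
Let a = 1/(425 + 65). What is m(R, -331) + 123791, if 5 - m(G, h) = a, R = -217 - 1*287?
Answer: 60660039/490 ≈ 1.2380e+5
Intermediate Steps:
R = -504 (R = -217 - 287 = -504)
a = 1/490 ≈ 0.0020408
m(G, h) = 2449/490 (m(G, h) = 5 - 1*1/490 = 5 - 1/490 = 2449/490)
m(R, -331) + 123791 = 2449/490 + 123791 = 60660039/490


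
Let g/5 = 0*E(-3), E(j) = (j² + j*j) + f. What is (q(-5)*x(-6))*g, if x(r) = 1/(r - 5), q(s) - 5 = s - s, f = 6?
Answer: 0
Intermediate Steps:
q(s) = 5 (q(s) = 5 + (s - s) = 5 + 0 = 5)
E(j) = 6 + 2*j² (E(j) = (j² + j*j) + 6 = (j² + j²) + 6 = 2*j² + 6 = 6 + 2*j²)
g = 0 (g = 5*(0*(6 + 2*(-3)²)) = 5*(0*(6 + 2*9)) = 5*(0*(6 + 18)) = 5*(0*24) = 5*0 = 0)
x(r) = 1/(-5 + r)
(q(-5)*x(-6))*g = (5/(-5 - 6))*0 = (5/(-11))*0 = (5*(-1/11))*0 = -5/11*0 = 0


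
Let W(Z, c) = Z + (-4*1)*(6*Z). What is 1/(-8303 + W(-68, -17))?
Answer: -1/6739 ≈ -0.00014839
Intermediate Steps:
W(Z, c) = -23*Z (W(Z, c) = Z - 24*Z = -23*Z)
1/(-8303 + W(-68, -17)) = 1/(-8303 - 23*(-68)) = 1/(-8303 + 1564) = 1/(-6739) = -1/6739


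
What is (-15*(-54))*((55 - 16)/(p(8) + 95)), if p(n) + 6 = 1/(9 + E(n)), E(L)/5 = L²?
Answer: 5196555/14641 ≈ 354.93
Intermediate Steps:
E(L) = 5*L²
p(n) = -6 + 1/(9 + 5*n²)
(-15*(-54))*((55 - 16)/(p(8) + 95)) = (-15*(-54))*((55 - 16)/((-53 - 30*8²)/(9 + 5*8²) + 95)) = 810*(39/((-53 - 30*64)/(9 + 5*64) + 95)) = 810*(39/((-53 - 1920)/(9 + 320) + 95)) = 810*(39/(-1973/329 + 95)) = 810*(39/(29282/329)) = 810*(39*(329/29282)) = 810*(12831/29282) = 5196555/14641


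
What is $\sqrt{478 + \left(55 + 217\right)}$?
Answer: $5 \sqrt{30} \approx 27.386$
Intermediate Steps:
$\sqrt{478 + \left(55 + 217\right)} = \sqrt{478 + 272} = \sqrt{750} = 5 \sqrt{30}$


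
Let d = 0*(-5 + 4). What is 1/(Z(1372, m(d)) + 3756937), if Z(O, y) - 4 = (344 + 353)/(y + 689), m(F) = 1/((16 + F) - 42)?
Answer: 17913/67298102255 ≈ 2.6617e-7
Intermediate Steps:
d = 0 (d = 0*(-1) = 0)
m(F) = 1/(-26 + F)
Z(O, y) = 4 + 697/(689 + y) (Z(O, y) = 4 + (344 + 353)/(y + 689) = 4 + 697/(689 + y))
1/(Z(1372, m(d)) + 3756937) = 1/((3453 + 4/(-26 + 0))/(689 + 1/(-26 + 0)) + 3756937) = 1/((3453 + 4/(-26))/(689 + 1/(-26)) + 3756937) = 1/((3453 + 4*(-1/26))/(689 - 1/26) + 3756937) = 1/((3453 - 2/13)/(17913/26) + 3756937) = 1/((26/17913)*(44887/13) + 3756937) = 1/(89774/17913 + 3756937) = 1/(67298102255/17913) = 17913/67298102255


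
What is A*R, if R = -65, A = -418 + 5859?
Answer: -353665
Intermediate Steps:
A = 5441
A*R = 5441*(-65) = -353665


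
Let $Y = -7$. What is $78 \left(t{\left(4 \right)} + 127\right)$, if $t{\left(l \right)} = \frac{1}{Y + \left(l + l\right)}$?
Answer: $9984$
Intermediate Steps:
$t{\left(l \right)} = \frac{1}{-7 + 2 l}$ ($t{\left(l \right)} = \frac{1}{-7 + \left(l + l\right)} = \frac{1}{-7 + 2 l}$)
$78 \left(t{\left(4 \right)} + 127\right) = 78 \left(\frac{1}{-7 + 2 \cdot 4} + 127\right) = 78 \left(\frac{1}{-7 + 8} + 127\right) = 78 \left(1^{-1} + 127\right) = 78 \left(1 + 127\right) = 78 \cdot 128 = 9984$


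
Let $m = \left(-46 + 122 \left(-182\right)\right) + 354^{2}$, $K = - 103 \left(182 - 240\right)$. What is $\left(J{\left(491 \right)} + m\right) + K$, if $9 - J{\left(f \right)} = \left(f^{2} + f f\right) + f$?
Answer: $-373604$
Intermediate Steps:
$J{\left(f \right)} = 9 - f - 2 f^{2}$ ($J{\left(f \right)} = 9 - \left(\left(f^{2} + f f\right) + f\right) = 9 - \left(\left(f^{2} + f^{2}\right) + f\right) = 9 - \left(2 f^{2} + f\right) = 9 - \left(f + 2 f^{2}\right) = 9 - f - 2 f^{2}$)
$K = 5974$ ($K = \left(-103\right) \left(-58\right) = 5974$)
$m = 103066$ ($m = \left(-46 - 22204\right) + 125316 = -22250 + 125316 = 103066$)
$\left(J{\left(491 \right)} + m\right) + K = \left(\left(9 - 491 - 2 \cdot 491^{2}\right) + 103066\right) + 5974 = \left(\left(9 - 491 - 482162\right) + 103066\right) + 5974 = \left(-482644 + 103066\right) + 5974 = -379578 + 5974 = -373604$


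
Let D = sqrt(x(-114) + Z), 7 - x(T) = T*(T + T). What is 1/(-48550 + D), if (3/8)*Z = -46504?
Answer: -145650/7071757487 - I*sqrt(1349961)/7071757487 ≈ -2.0596e-5 - 1.643e-7*I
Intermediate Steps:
x(T) = 7 - 2*T**2 (x(T) = 7 - T*(T + T) = 7 - T*2*T = 7 - 2*T**2)
Z = -372032/3 (Z = (8/3)*(-46504) = -372032/3 ≈ -1.2401e+5)
D = I*sqrt(1349961)/3 (D = sqrt((7 - 2*(-114)**2) - 372032/3) = sqrt((7 - 2*12996) - 372032/3) = sqrt((7 - 25992) - 372032/3) = sqrt(-25985 - 372032/3) = sqrt(-449987/3) = I*sqrt(1349961)/3 ≈ 387.29*I)
1/(-48550 + D) = 1/(-48550 + I*sqrt(1349961)/3)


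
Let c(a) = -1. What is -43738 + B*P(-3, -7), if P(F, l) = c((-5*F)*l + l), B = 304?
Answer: -44042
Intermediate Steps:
P(F, l) = -1
-43738 + B*P(-3, -7) = -43738 + 304*(-1) = -43738 - 304 = -44042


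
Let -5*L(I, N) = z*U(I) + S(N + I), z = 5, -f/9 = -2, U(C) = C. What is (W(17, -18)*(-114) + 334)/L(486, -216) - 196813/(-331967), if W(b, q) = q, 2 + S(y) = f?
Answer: -1739480856/405995641 ≈ -4.2845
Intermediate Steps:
f = 18 (f = -9*(-2) = 18)
S(y) = 16 (S(y) = -2 + 18 = 16)
L(I, N) = -16/5 - I (L(I, N) = -(5*I + 16)/5 = -(16 + 5*I)/5 = -16/5 - I)
(W(17, -18)*(-114) + 334)/L(486, -216) - 196813/(-331967) = (-18*(-114) + 334)/(-16/5 - 1*486) - 196813/(-331967) = (2052 + 334)/(-16/5 - 486) - 196813*(-1/331967) = 2386/(-2446/5) + 196813/331967 = 2386*(-5/2446) + 196813/331967 = -5965/1223 + 196813/331967 = -1739480856/405995641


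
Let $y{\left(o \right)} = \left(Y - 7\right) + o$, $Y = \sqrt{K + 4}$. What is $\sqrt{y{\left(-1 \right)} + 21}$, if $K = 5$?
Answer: $4$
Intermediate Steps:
$Y = 3$ ($Y = \sqrt{5 + 4} = \sqrt{9} = 3$)
$y{\left(o \right)} = -4 + o$ ($y{\left(o \right)} = \left(3 - 7\right) + o = -4 + o$)
$\sqrt{y{\left(-1 \right)} + 21} = \sqrt{\left(-4 - 1\right) + 21} = \sqrt{-5 + 21} = \sqrt{16} = 4$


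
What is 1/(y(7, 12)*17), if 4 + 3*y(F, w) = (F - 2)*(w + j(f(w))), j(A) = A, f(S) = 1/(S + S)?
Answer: 72/22933 ≈ 0.0031396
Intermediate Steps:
f(S) = 1/(2*S)
y(F, w) = -4/3 + (-2 + F)*(w + 1/(2*w))/3 (y(F, w) = -4/3 + ((F - 2)*(w + 1/(2*w)))/3 = -4/3 + ((-2 + F)*(w + 1/(2*w)))/3 = -4/3 + (-2 + F)*(w + 1/(2*w))/3)
1/(y(7, 12)*17) = 1/(((1/6)*(-2 + 7 + 2*12*(-4 - 2*12 + 7*12))/12)*17) = 1/(((1/6)*(1/12)*(-2 + 7 + 2*12*(-4 - 24 + 84)))*17) = 1/(((1/6)*(1/12)*(-2 + 7 + 2*12*56))*17) = 1/(((1/6)*(1/12)*(-2 + 7 + 1344))*17) = 1/(((1/6)*(1/12)*1349)*17) = 1/((1349/72)*17) = 1/(22933/72) = 72/22933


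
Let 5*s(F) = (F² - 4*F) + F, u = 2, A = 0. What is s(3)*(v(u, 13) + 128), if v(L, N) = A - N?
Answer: 0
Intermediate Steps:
v(L, N) = -N (v(L, N) = 0 - N = -N)
s(F) = -3*F/5 + F²/5 (s(F) = ((F² - 4*F) + F)/5 = (F² - 3*F)/5 = -3*F/5 + F²/5)
s(3)*(v(u, 13) + 128) = ((⅕)*3*(-3 + 3))*(-1*13 + 128) = ((⅕)*3*0)*(-13 + 128) = 0*115 = 0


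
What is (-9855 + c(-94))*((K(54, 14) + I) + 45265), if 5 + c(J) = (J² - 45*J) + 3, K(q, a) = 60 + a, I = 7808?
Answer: 170548723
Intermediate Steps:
c(J) = -2 + J² - 45*J (c(J) = -5 + ((J² - 45*J) + 3) = -5 + (3 + J² - 45*J) = -2 + J² - 45*J)
(-9855 + c(-94))*((K(54, 14) + I) + 45265) = (-9855 + (-2 + (-94)² - 45*(-94)))*(((60 + 14) + 7808) + 45265) = (-9855 + (-2 + 8836 + 4230))*((74 + 7808) + 45265) = (-9855 + 13064)*(7882 + 45265) = 3209*53147 = 170548723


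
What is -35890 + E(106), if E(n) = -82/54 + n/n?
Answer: -969044/27 ≈ -35891.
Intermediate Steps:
E(n) = -14/27 (E(n) = -82*1/54 + 1 = -41/27 + 1 = -14/27)
-35890 + E(106) = -35890 - 14/27 = -969044/27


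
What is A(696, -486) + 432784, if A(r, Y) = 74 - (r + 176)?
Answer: 431986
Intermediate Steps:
A(r, Y) = -102 - r (A(r, Y) = 74 - (176 + r) = 74 + (-176 - r) = -102 - r)
A(696, -486) + 432784 = (-102 - 1*696) + 432784 = (-102 - 696) + 432784 = -798 + 432784 = 431986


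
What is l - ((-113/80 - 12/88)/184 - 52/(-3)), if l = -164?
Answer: -88080391/485760 ≈ -181.32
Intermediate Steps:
l - ((-113/80 - 12/88)/184 - 52/(-3)) = -164 - ((-113/80 - 12/88)/184 - 52/(-3)) = -164 - ((-113*1/80 - 12*1/88)*(1/184) - 52*(-⅓)) = -164 - ((-113/80 - 3/22)*(1/184) + 52/3) = -164 - (-1363/880*1/184 + 52/3) = -164 - (-1363/161920 + 52/3) = -164 - 1*8415751/485760 = -164 - 8415751/485760 = -88080391/485760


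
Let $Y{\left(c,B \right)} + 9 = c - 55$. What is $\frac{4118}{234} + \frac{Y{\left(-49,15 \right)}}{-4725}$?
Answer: $\frac{1082444}{61425} \approx 17.622$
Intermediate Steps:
$Y{\left(c,B \right)} = -64 + c$ ($Y{\left(c,B \right)} = -9 + \left(c - 55\right) = -9 + \left(-55 + c\right) = -64 + c$)
$\frac{4118}{234} + \frac{Y{\left(-49,15 \right)}}{-4725} = \frac{4118}{234} + \frac{-64 - 49}{-4725} = 4118 \cdot \frac{1}{234} - - \frac{113}{4725} = \frac{2059}{117} + \frac{113}{4725} = \frac{1082444}{61425}$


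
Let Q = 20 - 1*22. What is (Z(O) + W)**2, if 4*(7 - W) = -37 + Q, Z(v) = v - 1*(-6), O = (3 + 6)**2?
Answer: 172225/16 ≈ 10764.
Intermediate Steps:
Q = -2 (Q = 20 - 22 = -2)
O = 81 (O = 9**2 = 81)
Z(v) = 6 + v (Z(v) = v + 6 = 6 + v)
W = 67/4 (W = 7 - (-37 - 2)/4 = 7 - 1/4*(-39) = 7 + 39/4 = 67/4 ≈ 16.750)
(Z(O) + W)**2 = ((6 + 81) + 67/4)**2 = (87 + 67/4)**2 = (415/4)**2 = 172225/16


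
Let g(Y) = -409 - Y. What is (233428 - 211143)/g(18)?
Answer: -22285/427 ≈ -52.190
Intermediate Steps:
(233428 - 211143)/g(18) = (233428 - 211143)/(-409 - 1*18) = 22285/(-409 - 18) = 22285/(-427) = 22285*(-1/427) = -22285/427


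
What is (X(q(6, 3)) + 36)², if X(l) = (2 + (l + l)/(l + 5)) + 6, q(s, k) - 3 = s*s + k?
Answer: 4631104/2209 ≈ 2096.5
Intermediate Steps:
q(s, k) = 3 + k + s² (q(s, k) = 3 + (s*s + k) = 3 + (s² + k) = 3 + (k + s²) = 3 + k + s²)
X(l) = 8 + 2*l/(5 + l) (X(l) = (2 + (2*l)/(5 + l)) + 6 = (2 + 2*l/(5 + l)) + 6 = 8 + 2*l/(5 + l))
(X(q(6, 3)) + 36)² = (10*(4 + (3 + 3 + 6²))/(5 + (3 + 3 + 6²)) + 36)² = (10*(4 + (3 + 3 + 36))/(5 + (3 + 3 + 36)) + 36)² = (10*(4 + 42)/(5 + 42) + 36)² = (10*46/47 + 36)² = (10*(1/47)*46 + 36)² = (460/47 + 36)² = (2152/47)² = 4631104/2209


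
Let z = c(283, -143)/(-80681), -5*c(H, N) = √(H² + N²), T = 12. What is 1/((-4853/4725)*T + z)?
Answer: -99509235563218950/1226459220887110067 - 40027861125*√100538/2452918441774220134 ≈ -0.081141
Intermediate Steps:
c(H, N) = -√(H² + N²)/5
z = √100538/403405 (z = -√(283² + (-143)²)/5/(-80681) = -√(80089 + 20449)/5*(-1/80681) = -√100538/5*(-1/80681) = √100538/403405 ≈ 0.00078600)
1/((-4853/4725)*T + z) = 1/(-4853/4725*12 + √100538/403405) = 1/(-19412/1575 + √100538/403405)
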